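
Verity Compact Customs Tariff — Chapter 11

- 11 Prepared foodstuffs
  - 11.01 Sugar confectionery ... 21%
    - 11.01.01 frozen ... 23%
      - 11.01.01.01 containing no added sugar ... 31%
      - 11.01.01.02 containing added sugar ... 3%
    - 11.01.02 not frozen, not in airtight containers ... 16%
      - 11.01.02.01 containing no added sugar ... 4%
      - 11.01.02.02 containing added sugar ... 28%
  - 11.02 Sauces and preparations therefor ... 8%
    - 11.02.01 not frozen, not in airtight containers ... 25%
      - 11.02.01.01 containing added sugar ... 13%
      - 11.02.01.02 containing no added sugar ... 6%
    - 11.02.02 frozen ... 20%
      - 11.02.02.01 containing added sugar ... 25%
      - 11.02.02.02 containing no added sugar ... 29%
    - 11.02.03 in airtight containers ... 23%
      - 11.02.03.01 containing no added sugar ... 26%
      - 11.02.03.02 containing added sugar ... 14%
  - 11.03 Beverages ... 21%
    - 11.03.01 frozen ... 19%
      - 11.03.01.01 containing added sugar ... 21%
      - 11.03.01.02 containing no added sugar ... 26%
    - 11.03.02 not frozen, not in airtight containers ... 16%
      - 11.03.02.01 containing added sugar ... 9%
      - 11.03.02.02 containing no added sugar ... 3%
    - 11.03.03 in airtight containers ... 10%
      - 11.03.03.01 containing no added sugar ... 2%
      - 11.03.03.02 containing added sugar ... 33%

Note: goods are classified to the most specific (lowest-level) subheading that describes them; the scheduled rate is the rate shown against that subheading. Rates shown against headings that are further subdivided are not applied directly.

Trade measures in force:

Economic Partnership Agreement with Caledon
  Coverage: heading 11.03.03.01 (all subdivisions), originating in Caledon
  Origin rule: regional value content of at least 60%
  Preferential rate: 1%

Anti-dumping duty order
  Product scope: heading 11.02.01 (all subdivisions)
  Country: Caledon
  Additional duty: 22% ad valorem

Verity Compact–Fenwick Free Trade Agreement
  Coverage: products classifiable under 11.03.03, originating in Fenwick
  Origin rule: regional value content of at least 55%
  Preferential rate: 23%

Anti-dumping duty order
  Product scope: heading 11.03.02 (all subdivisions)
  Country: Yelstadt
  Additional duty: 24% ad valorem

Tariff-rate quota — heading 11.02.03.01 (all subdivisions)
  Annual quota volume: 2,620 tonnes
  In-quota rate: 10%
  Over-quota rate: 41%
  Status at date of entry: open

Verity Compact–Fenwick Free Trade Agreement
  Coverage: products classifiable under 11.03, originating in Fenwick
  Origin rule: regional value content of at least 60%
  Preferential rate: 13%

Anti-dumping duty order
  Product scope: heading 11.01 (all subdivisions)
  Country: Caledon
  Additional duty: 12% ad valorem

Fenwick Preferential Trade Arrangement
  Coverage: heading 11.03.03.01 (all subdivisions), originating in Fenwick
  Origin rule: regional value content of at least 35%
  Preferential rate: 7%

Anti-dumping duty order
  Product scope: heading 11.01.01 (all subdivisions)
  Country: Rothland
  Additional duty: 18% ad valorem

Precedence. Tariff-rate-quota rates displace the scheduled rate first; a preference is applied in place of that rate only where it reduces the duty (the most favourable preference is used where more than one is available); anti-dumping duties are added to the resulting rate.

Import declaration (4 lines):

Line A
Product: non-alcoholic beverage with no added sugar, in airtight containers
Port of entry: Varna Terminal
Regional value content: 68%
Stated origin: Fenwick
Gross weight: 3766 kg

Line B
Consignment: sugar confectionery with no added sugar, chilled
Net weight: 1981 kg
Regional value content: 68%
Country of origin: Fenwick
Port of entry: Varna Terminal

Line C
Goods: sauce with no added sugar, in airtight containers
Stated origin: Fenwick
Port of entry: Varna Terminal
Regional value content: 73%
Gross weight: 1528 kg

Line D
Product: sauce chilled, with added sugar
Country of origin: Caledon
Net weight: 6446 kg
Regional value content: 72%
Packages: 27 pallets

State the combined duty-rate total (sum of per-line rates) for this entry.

Line A: non-alcoholic beverage → 11.03; in airtight containers → 11.03.03; with no added sugar → 11.03.03.01. Scheduled 2%. Fenwick agreement on 11.03.03: RVC ≥ 55% → 23% available; Fenwick agreement on 11.03: RVC ≥ 60% → 13% available; Fenwick agreement on 11.03.03.01: RVC ≥ 35% → 7% available; preference 7% not lower than 2% → no reduction. → 2%.
Line B: sugar confectionery → 11.01; chilled → 11.01.02; with no added sugar → 11.01.02.01. Scheduled 4%. Fenwick agreement on 11.03.03: 11.01.02.01 not covered; Fenwick agreement on 11.03: 11.01.02.01 not covered; Fenwick agreement on 11.03.03.01: 11.01.02.01 not covered. → 4%.
Line C: sauce → 11.02; in airtight containers → 11.02.03; with no added sugar → 11.02.03.01. Scheduled 26%. quota on 11.02.03.01 open → in-quota 10%; Fenwick agreement on 11.03.03: 11.02.03.01 not covered; Fenwick agreement on 11.03: 11.02.03.01 not covered; Fenwick agreement on 11.03.03.01: 11.02.03.01 not covered. → 10%.
Line D: sauce → 11.02; chilled → 11.02.01; with added sugar → 11.02.01.01. Scheduled 13%. Caledon agreement on 11.03.03.01: 11.02.01.01 not covered; anti-dumping (Caledon, 11.02.01): +22%; total 13% + 22% = 35%. → 35%.
Sum: 2% + 4% + 10% + 35% = 51%.

51%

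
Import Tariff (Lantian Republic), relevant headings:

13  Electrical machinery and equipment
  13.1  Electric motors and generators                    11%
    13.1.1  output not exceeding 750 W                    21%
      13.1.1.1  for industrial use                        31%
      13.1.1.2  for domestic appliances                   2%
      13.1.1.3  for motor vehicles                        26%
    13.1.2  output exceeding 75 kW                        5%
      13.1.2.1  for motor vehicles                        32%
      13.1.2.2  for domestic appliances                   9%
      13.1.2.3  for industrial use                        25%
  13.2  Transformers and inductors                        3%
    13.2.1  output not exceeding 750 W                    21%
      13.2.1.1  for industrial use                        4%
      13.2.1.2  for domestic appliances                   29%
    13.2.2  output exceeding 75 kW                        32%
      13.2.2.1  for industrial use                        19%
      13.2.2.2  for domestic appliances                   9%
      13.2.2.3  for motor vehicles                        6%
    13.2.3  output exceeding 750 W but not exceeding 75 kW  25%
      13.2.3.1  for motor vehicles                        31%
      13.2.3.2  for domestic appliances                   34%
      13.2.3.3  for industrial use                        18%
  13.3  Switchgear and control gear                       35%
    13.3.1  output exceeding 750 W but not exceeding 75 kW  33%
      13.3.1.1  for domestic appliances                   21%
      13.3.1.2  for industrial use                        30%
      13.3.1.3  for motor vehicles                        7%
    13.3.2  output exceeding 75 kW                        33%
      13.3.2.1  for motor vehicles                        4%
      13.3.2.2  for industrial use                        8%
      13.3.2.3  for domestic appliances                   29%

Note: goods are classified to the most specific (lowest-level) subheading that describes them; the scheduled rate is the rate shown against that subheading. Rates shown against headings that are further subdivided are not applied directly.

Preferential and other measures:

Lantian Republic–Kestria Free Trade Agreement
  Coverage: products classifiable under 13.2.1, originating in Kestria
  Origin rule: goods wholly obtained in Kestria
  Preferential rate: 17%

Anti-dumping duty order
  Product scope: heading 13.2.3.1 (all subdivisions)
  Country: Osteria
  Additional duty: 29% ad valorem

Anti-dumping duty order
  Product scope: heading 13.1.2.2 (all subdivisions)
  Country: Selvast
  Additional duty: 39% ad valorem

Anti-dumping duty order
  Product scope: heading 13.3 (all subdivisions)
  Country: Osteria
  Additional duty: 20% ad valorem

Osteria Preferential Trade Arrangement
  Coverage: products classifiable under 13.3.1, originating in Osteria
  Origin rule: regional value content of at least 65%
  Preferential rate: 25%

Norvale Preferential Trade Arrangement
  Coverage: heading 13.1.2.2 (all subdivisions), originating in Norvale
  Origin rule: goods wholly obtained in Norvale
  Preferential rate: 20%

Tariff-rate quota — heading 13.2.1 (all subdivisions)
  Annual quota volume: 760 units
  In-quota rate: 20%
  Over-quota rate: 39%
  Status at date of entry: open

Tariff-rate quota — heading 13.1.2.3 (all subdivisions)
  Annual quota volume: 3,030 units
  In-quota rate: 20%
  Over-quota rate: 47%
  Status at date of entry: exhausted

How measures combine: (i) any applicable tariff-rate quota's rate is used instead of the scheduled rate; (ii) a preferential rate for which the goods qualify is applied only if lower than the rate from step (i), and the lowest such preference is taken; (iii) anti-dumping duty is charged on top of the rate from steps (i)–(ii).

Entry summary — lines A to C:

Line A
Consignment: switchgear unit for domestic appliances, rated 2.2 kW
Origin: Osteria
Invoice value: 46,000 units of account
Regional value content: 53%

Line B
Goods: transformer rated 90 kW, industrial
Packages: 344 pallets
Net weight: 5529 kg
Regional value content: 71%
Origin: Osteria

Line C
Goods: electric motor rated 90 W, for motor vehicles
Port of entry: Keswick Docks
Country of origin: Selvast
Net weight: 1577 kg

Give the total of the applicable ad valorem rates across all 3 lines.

86%

Line A: switchgear unit → 13.3; rated 2.2 kW → 13.3.1; for domestic appliances → 13.3.1.1. Scheduled 21%. Osteria agreement on 13.3.1: RVC < 65%; anti-dumping (Osteria, 13.3): +20%; total 21% + 20% = 41%. → 41%.
Line B: transformer → 13.2; rated 90 kW → 13.2.2; industrial → 13.2.2.1. Scheduled 19%. Osteria agreement on 13.3.1: 13.2.2.1 not covered. → 19%.
Line C: electric motor → 13.1; rated 90 W → 13.1.1; for motor vehicles → 13.1.1.3. Scheduled 26%. No special measure applies. → 26%.
Sum: 41% + 19% + 26% = 86%.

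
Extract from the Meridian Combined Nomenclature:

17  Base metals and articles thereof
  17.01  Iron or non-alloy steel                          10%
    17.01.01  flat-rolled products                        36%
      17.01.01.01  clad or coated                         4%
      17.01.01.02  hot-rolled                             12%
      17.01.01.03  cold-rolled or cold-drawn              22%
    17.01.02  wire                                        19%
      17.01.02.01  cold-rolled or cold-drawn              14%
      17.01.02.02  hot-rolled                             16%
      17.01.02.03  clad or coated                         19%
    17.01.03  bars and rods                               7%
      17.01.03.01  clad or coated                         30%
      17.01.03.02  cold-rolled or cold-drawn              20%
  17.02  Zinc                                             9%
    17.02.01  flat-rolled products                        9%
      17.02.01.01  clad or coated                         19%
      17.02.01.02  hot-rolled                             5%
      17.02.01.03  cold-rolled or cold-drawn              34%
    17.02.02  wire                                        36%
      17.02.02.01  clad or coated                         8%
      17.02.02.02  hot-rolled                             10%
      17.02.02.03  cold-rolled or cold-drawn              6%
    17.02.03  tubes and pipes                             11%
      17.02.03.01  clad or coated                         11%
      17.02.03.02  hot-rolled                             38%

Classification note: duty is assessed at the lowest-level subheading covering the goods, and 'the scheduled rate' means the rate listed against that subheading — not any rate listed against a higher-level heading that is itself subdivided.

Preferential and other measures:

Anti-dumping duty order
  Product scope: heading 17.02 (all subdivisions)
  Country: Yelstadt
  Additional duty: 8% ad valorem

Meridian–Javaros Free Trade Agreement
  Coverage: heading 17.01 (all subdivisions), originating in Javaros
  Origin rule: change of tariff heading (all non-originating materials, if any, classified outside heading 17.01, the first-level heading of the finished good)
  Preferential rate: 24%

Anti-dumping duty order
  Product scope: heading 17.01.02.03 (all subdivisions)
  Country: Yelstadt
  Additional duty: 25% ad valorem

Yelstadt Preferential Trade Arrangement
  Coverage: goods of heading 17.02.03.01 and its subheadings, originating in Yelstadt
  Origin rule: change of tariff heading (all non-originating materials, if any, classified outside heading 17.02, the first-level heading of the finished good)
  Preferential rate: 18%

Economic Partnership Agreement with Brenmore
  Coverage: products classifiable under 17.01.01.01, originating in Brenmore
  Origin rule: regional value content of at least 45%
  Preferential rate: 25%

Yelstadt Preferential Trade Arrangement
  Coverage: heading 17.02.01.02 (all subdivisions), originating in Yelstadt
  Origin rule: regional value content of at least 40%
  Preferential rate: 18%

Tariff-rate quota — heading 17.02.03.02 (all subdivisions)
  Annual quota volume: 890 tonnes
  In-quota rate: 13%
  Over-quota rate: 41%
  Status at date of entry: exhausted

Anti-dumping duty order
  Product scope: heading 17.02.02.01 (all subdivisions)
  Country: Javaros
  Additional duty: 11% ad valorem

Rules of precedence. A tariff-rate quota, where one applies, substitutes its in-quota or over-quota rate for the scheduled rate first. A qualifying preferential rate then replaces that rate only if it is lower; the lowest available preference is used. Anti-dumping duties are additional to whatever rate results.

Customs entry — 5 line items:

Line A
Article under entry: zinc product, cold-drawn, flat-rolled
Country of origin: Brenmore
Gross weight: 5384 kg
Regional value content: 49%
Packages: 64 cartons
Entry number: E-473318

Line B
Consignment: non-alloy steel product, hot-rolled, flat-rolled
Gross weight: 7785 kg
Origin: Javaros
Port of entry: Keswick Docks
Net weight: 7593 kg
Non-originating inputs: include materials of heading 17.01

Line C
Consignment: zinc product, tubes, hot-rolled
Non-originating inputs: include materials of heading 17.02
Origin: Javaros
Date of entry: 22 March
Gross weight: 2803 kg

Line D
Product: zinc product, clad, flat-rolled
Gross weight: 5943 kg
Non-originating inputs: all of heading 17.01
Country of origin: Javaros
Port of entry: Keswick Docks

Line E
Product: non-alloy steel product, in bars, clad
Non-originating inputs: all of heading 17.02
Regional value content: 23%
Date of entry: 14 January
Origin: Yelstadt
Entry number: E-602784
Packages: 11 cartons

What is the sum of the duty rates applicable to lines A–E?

Line A: zinc → 17.02; flat-rolled → 17.02.01; cold-drawn → 17.02.01.03. Scheduled 34%. Brenmore agreement on 17.01.01.01: 17.02.01.03 not covered. → 34%.
Line B: non-alloy steel → 17.01; flat-rolled → 17.01.01; hot-rolled → 17.01.01.02. Scheduled 12%. Javaros agreement on 17.01: CTH not met. → 12%.
Line C: zinc → 17.02; tubes → 17.02.03; hot-rolled → 17.02.03.02. Scheduled 38%. quota on 17.02.03.02 exhausted → over-quota 41%; Javaros agreement on 17.01: 17.02.03.02 not covered. → 41%.
Line D: zinc → 17.02; flat-rolled → 17.02.01; clad → 17.02.01.01. Scheduled 19%. Javaros agreement on 17.01: 17.02.01.01 not covered. → 19%.
Line E: non-alloy steel → 17.01; in bars → 17.01.03; clad → 17.01.03.01. Scheduled 30%. Yelstadt agreement on 17.02.03.01: 17.01.03.01 not covered; Yelstadt agreement on 17.02.01.02: 17.01.03.01 not covered. → 30%.
Sum: 34% + 12% + 41% + 19% + 30% = 136%.

136%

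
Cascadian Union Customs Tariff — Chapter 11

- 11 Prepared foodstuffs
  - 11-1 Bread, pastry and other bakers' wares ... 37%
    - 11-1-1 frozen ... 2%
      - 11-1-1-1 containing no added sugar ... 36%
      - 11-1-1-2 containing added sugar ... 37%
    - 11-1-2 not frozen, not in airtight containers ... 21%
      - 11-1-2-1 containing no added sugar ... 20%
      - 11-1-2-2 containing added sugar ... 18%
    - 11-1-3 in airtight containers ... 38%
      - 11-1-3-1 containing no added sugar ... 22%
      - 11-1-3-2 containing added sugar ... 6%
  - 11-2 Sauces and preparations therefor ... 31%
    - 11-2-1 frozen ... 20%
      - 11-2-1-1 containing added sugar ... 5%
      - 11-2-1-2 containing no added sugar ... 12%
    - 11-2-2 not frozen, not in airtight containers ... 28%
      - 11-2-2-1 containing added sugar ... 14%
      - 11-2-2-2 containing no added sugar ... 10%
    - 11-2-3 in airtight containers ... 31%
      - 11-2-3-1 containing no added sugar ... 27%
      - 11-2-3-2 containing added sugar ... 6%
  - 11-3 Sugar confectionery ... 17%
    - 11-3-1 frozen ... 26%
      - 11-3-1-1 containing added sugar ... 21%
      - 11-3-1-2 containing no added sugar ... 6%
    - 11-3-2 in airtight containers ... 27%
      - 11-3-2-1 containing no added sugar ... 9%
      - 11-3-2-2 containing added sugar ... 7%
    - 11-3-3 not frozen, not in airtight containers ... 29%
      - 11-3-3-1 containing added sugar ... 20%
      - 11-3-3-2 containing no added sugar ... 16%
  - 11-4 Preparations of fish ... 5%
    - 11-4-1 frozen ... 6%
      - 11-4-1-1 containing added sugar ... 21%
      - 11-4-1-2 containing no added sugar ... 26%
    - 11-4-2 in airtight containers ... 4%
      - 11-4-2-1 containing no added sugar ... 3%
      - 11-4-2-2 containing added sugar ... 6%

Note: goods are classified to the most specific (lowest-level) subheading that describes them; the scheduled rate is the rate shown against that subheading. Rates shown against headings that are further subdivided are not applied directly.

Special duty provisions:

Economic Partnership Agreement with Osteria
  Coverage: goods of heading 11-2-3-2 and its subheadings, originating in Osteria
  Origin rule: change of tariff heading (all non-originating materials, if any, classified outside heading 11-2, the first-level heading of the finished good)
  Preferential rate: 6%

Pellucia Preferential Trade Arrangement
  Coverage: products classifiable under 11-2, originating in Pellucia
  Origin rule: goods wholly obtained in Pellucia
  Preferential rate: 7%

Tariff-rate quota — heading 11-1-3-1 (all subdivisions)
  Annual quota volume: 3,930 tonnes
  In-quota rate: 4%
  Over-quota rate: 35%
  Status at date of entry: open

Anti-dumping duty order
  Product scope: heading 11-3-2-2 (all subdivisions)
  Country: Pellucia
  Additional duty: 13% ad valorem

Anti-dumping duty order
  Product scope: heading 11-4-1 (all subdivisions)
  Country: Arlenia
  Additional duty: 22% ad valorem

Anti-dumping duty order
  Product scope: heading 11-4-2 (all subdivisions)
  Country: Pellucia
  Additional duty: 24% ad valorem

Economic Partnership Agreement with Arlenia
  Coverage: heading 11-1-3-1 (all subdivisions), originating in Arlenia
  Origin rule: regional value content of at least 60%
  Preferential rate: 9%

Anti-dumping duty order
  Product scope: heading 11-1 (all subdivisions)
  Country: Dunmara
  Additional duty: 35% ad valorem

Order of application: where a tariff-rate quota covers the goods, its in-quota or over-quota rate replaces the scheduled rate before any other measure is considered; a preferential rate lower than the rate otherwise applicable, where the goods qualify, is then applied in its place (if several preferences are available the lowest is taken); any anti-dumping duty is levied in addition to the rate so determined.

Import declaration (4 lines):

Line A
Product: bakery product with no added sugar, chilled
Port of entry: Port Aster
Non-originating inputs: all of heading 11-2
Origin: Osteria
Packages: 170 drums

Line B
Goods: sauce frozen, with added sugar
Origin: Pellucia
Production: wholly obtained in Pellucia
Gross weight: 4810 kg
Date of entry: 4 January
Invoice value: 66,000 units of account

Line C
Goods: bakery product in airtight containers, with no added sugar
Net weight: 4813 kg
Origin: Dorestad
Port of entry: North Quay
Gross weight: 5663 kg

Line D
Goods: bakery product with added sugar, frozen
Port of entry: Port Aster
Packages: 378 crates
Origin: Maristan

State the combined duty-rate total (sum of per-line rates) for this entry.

Line A: bakery product → 11-1; chilled → 11-1-2; with no added sugar → 11-1-2-1. Scheduled 20%. Osteria agreement on 11-2-3-2: 11-1-2-1 not covered. → 20%.
Line B: sauce → 11-2; frozen → 11-2-1; with added sugar → 11-2-1-1. Scheduled 5%. Pellucia agreement on 11-2: wholly obtained → 7% available; preference 7% not lower than 5% → no reduction. → 5%.
Line C: bakery product → 11-1; in airtight containers → 11-1-3; with no added sugar → 11-1-3-1. Scheduled 22%. quota on 11-1-3-1 open → in-quota 4%. → 4%.
Line D: bakery product → 11-1; frozen → 11-1-1; with added sugar → 11-1-1-2. Scheduled 37%. No special measure applies. → 37%.
Sum: 20% + 5% + 4% + 37% = 66%.

66%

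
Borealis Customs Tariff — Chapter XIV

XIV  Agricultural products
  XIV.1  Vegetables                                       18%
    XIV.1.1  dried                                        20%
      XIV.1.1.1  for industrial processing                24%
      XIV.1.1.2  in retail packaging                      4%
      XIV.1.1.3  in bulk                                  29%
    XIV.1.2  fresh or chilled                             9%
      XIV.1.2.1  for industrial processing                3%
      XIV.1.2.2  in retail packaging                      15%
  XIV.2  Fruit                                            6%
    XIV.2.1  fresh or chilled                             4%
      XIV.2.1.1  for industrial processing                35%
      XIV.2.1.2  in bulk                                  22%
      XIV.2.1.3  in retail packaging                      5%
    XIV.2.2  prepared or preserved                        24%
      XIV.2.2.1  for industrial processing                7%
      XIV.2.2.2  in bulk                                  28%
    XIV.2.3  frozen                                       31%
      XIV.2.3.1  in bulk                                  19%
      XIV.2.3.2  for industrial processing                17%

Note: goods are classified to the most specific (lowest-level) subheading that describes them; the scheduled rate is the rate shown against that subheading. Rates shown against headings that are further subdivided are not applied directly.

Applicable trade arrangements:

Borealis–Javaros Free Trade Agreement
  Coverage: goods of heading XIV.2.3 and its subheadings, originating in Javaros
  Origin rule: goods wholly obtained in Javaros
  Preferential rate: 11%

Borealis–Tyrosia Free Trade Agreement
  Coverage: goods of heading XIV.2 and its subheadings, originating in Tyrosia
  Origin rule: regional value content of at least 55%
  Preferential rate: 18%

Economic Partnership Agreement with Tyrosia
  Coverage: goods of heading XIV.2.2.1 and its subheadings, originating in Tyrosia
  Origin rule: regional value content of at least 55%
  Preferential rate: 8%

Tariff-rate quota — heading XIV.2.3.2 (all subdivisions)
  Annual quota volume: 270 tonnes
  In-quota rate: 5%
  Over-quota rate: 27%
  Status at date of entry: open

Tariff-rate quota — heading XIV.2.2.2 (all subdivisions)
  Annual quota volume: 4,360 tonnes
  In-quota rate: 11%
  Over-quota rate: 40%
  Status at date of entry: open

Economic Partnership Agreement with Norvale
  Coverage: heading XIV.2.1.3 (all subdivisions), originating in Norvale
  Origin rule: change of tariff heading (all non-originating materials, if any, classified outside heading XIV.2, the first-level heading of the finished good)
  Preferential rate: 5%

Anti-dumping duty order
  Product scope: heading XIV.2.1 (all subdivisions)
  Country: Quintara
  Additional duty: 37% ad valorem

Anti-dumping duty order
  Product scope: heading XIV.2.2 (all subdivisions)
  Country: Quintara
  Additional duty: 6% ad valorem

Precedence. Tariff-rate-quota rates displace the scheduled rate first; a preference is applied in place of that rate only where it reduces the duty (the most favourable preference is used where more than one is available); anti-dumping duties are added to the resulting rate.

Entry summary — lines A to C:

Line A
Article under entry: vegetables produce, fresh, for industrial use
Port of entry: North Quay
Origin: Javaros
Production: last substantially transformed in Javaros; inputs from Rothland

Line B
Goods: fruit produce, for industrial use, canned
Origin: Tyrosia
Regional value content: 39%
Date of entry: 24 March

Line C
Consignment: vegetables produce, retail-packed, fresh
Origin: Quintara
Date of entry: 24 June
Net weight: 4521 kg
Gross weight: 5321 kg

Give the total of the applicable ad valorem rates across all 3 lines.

25%

Line A: vegetables → XIV.1; fresh → XIV.1.2; for industrial use → XIV.1.2.1. Scheduled 3%. Javaros agreement on XIV.2.3: XIV.1.2.1 not covered. → 3%.
Line B: fruit → XIV.2; canned → XIV.2.2; for industrial use → XIV.2.2.1. Scheduled 7%. Tyrosia agreement on XIV.2: RVC < 55%; Tyrosia agreement on XIV.2.2.1: RVC < 55%. → 7%.
Line C: vegetables → XIV.1; fresh → XIV.1.2; retail-packed → XIV.1.2.2. Scheduled 15%. No special measure applies. → 15%.
Sum: 3% + 7% + 15% = 25%.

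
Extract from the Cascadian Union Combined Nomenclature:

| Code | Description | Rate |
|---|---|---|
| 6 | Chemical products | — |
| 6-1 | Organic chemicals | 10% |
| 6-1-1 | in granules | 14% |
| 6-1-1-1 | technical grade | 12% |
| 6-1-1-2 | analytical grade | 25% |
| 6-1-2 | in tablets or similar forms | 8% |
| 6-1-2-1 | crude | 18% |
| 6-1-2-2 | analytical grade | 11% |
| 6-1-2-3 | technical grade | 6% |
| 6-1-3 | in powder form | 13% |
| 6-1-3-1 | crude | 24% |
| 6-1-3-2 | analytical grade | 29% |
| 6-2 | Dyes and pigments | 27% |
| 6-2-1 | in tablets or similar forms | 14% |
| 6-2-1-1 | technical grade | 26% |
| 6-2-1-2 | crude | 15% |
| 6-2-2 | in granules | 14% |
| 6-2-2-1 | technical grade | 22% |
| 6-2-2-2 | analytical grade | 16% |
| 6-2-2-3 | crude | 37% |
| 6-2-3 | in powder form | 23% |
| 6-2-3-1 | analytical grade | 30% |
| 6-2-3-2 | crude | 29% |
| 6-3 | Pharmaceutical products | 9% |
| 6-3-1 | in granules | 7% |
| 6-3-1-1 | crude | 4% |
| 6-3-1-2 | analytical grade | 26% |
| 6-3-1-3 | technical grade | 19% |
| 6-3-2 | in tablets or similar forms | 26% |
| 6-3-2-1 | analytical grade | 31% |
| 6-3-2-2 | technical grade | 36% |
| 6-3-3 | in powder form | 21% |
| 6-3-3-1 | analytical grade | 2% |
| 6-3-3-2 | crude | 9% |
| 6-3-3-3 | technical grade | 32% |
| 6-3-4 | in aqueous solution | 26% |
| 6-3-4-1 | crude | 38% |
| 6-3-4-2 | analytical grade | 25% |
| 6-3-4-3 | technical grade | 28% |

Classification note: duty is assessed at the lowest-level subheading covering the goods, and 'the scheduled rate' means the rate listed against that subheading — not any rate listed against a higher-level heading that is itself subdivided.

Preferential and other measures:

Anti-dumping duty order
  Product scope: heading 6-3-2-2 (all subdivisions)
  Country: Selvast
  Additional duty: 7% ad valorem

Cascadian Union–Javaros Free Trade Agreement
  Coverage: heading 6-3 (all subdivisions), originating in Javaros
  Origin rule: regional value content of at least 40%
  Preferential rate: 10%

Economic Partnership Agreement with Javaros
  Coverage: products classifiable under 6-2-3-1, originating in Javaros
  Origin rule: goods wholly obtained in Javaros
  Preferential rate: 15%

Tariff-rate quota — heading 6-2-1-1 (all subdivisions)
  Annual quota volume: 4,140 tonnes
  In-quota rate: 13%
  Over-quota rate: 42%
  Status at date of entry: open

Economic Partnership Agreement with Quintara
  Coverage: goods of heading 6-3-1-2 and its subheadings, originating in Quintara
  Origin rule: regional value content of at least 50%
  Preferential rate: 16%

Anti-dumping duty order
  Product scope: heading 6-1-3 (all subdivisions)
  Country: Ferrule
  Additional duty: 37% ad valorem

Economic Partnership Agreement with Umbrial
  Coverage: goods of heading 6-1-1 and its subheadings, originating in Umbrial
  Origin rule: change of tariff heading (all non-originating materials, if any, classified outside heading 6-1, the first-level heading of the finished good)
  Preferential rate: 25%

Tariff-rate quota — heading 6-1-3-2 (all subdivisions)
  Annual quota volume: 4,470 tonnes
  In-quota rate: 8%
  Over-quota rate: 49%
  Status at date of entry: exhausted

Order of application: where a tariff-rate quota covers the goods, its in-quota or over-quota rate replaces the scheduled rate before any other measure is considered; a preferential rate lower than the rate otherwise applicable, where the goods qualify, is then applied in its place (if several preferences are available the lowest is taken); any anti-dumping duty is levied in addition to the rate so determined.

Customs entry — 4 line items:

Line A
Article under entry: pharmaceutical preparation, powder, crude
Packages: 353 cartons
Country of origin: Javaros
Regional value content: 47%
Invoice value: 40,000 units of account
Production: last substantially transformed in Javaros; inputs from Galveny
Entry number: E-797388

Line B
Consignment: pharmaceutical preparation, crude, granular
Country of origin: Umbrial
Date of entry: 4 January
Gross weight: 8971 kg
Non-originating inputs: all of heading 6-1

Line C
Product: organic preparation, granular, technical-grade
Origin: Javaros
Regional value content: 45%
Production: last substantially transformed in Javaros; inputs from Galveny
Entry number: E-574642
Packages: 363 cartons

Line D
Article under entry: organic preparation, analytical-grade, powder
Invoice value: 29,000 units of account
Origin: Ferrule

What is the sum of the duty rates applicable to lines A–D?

Line A: pharmaceutical → 6-3; powder → 6-3-3; crude → 6-3-3-2. Scheduled 9%. Javaros agreement on 6-3: RVC ≥ 40% → 10% available; Javaros agreement on 6-2-3-1: 6-3-3-2 not covered; preference 10% not lower than 9% → no reduction. → 9%.
Line B: pharmaceutical → 6-3; granular → 6-3-1; crude → 6-3-1-1. Scheduled 4%. Umbrial agreement on 6-1-1: 6-3-1-1 not covered. → 4%.
Line C: organic → 6-1; granular → 6-1-1; technical-grade → 6-1-1-1. Scheduled 12%. Javaros agreement on 6-3: 6-1-1-1 not covered; Javaros agreement on 6-2-3-1: 6-1-1-1 not covered. → 12%.
Line D: organic → 6-1; powder → 6-1-3; analytical-grade → 6-1-3-2. Scheduled 29%. quota on 6-1-3-2 exhausted → over-quota 49%; anti-dumping (Ferrule, 6-1-3): +37%; total 49% + 37% = 86%. → 86%.
Sum: 9% + 4% + 12% + 86% = 111%.

111%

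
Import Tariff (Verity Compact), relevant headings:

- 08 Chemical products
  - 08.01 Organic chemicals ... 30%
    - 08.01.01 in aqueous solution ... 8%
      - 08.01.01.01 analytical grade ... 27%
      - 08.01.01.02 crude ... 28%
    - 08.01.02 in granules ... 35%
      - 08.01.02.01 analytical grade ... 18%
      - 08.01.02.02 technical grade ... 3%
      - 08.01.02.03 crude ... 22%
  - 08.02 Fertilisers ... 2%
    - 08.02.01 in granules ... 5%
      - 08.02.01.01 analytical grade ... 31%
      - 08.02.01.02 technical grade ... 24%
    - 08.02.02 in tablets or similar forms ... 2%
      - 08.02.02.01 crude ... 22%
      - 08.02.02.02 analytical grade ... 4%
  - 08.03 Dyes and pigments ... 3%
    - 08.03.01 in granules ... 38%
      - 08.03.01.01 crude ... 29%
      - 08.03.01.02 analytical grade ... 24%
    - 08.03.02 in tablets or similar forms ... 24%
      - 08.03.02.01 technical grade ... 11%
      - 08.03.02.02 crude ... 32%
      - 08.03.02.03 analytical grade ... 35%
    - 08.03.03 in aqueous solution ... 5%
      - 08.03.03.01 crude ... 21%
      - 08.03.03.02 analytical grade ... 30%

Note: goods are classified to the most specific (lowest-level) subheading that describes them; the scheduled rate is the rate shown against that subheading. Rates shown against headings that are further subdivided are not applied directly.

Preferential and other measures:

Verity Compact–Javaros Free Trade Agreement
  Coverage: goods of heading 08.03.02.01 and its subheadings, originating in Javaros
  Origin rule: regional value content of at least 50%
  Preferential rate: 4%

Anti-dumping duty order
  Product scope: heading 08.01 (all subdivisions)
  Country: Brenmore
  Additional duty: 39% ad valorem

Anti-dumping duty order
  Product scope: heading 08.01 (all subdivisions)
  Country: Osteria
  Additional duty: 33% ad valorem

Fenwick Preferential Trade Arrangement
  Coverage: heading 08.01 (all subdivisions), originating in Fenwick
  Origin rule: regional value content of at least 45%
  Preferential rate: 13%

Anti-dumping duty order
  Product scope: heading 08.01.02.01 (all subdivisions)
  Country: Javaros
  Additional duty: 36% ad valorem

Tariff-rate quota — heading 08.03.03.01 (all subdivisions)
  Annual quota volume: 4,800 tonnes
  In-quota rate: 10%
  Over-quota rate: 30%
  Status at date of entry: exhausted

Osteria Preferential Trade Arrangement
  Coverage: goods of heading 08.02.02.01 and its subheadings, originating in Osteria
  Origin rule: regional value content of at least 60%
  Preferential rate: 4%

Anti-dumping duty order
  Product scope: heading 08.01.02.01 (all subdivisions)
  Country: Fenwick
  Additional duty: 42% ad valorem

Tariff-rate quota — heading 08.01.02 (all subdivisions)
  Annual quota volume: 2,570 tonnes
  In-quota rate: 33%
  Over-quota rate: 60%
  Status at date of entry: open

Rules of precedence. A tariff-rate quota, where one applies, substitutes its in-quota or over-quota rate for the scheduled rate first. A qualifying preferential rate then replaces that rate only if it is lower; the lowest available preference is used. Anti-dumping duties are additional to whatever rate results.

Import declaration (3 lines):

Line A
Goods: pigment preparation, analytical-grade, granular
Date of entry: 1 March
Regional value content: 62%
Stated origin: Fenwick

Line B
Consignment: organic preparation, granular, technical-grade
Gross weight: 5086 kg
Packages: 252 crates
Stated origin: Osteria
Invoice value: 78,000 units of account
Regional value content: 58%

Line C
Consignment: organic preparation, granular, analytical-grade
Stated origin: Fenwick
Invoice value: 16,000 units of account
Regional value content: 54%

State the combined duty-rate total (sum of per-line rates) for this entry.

145%

Line A: pigment → 08.03; granular → 08.03.01; analytical-grade → 08.03.01.02. Scheduled 24%. Fenwick agreement on 08.01: 08.03.01.02 not covered. → 24%.
Line B: organic → 08.01; granular → 08.01.02; technical-grade → 08.01.02.02. Scheduled 3%. quota on 08.01.02 open → in-quota 33%; Osteria agreement on 08.02.02.01: 08.01.02.02 not covered; anti-dumping (Osteria, 08.01): +33%; total 33% + 33% = 66%. → 66%.
Line C: organic → 08.01; granular → 08.01.02; analytical-grade → 08.01.02.01. Scheduled 18%. quota on 08.01.02 open → in-quota 33%; Fenwick agreement on 08.01: RVC ≥ 45% → 13% available; preferential 13%; anti-dumping (Fenwick, 08.01.02.01): +42%; total 13% + 42% = 55%. → 55%.
Sum: 24% + 66% + 55% = 145%.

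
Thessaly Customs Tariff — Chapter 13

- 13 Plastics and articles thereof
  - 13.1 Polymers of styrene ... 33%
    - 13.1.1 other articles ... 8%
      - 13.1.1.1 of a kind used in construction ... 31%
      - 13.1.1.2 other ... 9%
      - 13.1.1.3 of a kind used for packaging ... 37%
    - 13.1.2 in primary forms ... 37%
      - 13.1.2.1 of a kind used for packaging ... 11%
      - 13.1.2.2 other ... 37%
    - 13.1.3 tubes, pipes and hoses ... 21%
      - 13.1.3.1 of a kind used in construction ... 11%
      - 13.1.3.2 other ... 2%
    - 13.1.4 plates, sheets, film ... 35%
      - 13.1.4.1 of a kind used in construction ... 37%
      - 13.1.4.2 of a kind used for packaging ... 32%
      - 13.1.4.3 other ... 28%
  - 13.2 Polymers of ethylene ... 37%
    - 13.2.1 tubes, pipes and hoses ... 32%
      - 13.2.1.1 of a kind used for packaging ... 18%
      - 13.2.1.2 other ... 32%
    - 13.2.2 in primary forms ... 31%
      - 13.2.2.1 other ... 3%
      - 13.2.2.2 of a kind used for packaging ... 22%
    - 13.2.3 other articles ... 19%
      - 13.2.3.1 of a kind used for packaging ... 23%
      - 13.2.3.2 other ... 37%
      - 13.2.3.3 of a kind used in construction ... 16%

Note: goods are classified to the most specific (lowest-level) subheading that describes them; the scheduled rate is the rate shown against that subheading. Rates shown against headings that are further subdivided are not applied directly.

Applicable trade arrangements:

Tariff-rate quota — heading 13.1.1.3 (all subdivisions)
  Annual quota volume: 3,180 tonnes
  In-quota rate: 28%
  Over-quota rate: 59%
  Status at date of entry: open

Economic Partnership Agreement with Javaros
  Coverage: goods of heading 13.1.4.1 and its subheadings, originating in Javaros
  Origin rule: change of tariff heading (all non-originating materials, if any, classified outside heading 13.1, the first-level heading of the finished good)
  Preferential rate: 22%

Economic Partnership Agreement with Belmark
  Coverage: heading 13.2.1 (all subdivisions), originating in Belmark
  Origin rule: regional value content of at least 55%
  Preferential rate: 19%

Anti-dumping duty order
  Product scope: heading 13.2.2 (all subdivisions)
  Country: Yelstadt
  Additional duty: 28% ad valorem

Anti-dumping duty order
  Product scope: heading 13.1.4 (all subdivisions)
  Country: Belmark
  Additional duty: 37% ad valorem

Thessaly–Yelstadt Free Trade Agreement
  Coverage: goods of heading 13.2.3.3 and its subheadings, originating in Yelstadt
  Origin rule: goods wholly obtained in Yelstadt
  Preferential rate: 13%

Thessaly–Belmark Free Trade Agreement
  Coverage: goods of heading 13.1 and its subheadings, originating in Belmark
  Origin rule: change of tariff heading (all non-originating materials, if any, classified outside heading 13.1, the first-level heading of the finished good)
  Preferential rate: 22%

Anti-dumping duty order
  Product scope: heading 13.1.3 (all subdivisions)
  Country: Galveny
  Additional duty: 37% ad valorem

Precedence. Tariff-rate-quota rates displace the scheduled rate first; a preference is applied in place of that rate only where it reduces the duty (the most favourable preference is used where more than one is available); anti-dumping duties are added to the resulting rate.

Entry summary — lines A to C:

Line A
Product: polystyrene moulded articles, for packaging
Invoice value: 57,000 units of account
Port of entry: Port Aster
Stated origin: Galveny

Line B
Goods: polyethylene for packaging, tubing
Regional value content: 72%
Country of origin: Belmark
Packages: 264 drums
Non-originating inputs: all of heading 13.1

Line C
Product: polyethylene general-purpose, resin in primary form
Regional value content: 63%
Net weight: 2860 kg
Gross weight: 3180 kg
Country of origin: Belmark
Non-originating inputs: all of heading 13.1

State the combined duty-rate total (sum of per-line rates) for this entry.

49%

Line A: polystyrene → 13.1; moulded articles → 13.1.1; for packaging → 13.1.1.3. Scheduled 37%. quota on 13.1.1.3 open → in-quota 28%. → 28%.
Line B: polyethylene → 13.2; tubing → 13.2.1; for packaging → 13.2.1.1. Scheduled 18%. Belmark agreement on 13.2.1: RVC ≥ 55% → 19% available; Belmark agreement on 13.1: 13.2.1.1 not covered; preference 19% not lower than 18% → no reduction. → 18%.
Line C: polyethylene → 13.2; resin in primary form → 13.2.2; general-purpose → 13.2.2.1. Scheduled 3%. Belmark agreement on 13.2.1: 13.2.2.1 not covered; Belmark agreement on 13.1: 13.2.2.1 not covered. → 3%.
Sum: 28% + 18% + 3% = 49%.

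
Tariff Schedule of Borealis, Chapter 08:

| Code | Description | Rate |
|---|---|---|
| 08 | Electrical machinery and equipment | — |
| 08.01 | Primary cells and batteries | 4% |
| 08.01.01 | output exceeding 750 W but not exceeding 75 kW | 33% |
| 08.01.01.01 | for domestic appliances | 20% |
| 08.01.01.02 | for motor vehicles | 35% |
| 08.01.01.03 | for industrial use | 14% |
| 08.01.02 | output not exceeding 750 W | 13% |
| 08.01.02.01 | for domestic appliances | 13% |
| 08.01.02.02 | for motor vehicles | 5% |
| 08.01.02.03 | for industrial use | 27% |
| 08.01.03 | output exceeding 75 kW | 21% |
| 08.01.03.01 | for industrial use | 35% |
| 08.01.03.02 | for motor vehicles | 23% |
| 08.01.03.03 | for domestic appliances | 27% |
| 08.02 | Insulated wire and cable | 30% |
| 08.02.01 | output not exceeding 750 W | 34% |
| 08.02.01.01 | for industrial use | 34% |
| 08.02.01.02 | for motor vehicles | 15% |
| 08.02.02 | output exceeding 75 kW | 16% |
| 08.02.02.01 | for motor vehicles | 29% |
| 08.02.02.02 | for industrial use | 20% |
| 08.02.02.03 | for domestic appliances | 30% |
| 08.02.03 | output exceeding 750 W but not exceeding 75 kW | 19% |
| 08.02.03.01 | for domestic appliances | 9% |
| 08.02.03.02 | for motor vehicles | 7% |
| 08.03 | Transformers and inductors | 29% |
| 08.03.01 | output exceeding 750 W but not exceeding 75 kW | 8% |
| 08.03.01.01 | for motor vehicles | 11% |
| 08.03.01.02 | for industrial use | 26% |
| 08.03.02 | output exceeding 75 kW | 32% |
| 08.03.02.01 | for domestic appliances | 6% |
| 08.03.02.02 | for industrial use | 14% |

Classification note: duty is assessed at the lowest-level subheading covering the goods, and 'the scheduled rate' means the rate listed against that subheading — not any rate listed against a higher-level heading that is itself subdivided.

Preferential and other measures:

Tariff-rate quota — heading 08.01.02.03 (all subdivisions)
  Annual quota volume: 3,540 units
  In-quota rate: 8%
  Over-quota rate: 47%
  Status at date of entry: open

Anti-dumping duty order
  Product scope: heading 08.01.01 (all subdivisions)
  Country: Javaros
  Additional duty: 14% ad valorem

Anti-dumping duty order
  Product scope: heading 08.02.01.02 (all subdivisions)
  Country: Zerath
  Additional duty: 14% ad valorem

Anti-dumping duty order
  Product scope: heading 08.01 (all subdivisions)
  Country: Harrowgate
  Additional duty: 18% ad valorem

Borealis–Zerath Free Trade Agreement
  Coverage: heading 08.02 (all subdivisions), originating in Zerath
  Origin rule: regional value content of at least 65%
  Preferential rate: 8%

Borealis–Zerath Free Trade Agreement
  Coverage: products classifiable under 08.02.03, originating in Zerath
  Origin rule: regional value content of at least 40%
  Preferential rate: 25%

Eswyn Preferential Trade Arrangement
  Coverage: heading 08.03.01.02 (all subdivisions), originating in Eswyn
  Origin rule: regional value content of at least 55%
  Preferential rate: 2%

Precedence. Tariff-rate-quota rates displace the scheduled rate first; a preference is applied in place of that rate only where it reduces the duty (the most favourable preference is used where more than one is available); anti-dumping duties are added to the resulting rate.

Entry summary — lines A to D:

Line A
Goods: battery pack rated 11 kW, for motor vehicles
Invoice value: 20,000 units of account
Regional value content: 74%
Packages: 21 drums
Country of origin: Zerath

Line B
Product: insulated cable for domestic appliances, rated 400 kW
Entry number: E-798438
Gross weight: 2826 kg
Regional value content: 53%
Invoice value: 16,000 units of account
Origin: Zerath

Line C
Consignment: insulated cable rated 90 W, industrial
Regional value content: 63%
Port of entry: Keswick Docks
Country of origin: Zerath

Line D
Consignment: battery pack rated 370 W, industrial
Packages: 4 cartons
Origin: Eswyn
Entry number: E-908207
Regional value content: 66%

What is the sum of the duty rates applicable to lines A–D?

107%

Line A: battery pack → 08.01; rated 11 kW → 08.01.01; for motor vehicles → 08.01.01.02. Scheduled 35%. Zerath agreement on 08.02: 08.01.01.02 not covered; Zerath agreement on 08.02.03: 08.01.01.02 not covered. → 35%.
Line B: insulated cable → 08.02; rated 400 kW → 08.02.02; for domestic appliances → 08.02.02.03. Scheduled 30%. Zerath agreement on 08.02: RVC < 65%; Zerath agreement on 08.02.03: 08.02.02.03 not covered. → 30%.
Line C: insulated cable → 08.02; rated 90 W → 08.02.01; industrial → 08.02.01.01. Scheduled 34%. Zerath agreement on 08.02: RVC < 65%; Zerath agreement on 08.02.03: 08.02.01.01 not covered. → 34%.
Line D: battery pack → 08.01; rated 370 W → 08.01.02; industrial → 08.01.02.03. Scheduled 27%. quota on 08.01.02.03 open → in-quota 8%; Eswyn agreement on 08.03.01.02: 08.01.02.03 not covered. → 8%.
Sum: 35% + 30% + 34% + 8% = 107%.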